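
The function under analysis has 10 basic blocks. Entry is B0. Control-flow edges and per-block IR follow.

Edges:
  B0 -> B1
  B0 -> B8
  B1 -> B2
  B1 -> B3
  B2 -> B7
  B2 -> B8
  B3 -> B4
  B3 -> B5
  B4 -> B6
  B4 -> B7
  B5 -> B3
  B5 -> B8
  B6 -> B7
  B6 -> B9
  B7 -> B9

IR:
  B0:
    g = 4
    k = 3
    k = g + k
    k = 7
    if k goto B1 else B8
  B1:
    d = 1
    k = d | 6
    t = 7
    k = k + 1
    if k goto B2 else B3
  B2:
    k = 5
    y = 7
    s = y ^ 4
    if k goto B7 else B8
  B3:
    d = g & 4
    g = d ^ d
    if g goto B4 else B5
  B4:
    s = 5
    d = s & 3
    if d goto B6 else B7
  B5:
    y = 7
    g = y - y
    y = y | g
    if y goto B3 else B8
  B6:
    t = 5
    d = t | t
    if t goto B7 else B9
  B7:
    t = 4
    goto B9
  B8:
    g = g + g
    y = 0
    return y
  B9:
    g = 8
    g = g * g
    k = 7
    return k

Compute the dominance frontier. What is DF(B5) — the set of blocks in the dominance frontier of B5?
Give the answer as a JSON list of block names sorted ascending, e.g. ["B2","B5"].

idom tree: B1←B0 B2←B1 B3←B1 B4←B3 B5←B3 B6←B4 B7←B1 B8←B0 B9←B1
Join-block Dom:
  B3: preds {B1,B5}: {B0,B1} ∩ {B0,B1,B3,B5} = {B0,B1}; idom=B1
  B7: preds {B2,B4,B6}: {B0,B1,B2} ∩ {B0,B1,B3,B4} ∩ {B0,B1,B3,B4,B6} = {B0,B1}; idom=B1
  B8: preds {B0,B2,B5}: {B0} ∩ {B0,B1,B2} ∩ {B0,B1,B3,B5} = {B0}; idom=B0
  B9: preds {B6,B7}: {B0,B1,B3,B4,B6} ∩ {B0,B1,B7} = {B0,B1}; idom=B1

DF derivation:
  join B3 pred B1: · stop@B1
  join B3 pred B5: B5→B3 stop@B1
  join B7 pred B2: B2 stop@B1
  join B7 pred B4: B4→B3 stop@B1
  join B7 pred B6: B6→B4→B3 stop@B1
  join B8 pred B0: · stop@B0
  join B8 pred B2: B2→B1 stop@B0
  join B8 pred B5: B5→B3→B1 stop@B0
  join B9 pred B6: B6→B4→B3 stop@B1
  join B9 pred B7: B7 stop@B1
  DF(B0)=∅
  DF(B1)={B8}
  DF(B2)={B7,B8}
  DF(B3)={B3,B7,B8,B9}
  DF(B4)={B7,B9}
  DF(B5)={B3,B8}
  DF(B6)={B7,B9}
  DF(B7)={B9}
  DF(B8)=∅
  DF(B9)=∅

DF(B5) = ["B3", "B8"]

Answer: ["B3", "B8"]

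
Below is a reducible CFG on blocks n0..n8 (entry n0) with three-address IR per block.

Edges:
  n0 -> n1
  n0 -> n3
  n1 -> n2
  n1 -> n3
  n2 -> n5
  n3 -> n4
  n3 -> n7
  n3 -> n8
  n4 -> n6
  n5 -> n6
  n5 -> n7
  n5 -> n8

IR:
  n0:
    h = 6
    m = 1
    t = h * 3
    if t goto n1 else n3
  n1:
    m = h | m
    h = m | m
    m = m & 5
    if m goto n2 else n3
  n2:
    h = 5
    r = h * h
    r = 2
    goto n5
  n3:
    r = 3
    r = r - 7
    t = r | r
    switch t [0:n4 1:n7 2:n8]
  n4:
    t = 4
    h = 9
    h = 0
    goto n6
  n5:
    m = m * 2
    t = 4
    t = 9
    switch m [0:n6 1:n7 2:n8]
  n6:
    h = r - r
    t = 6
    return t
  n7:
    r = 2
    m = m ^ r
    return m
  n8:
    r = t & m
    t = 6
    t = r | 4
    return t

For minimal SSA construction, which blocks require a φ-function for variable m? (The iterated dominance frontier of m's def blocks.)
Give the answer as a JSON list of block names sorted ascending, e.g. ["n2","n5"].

idom tree: n1←n0 n2←n1 n3←n0 n4←n3 n5←n2 n6←n0 n7←n0 n8←n0
Dom∩ at merges:
  n3: preds {n0,n1}: {n0} ∩ {n0,n1} = {n0}; idom=n0
  n6: preds {n4,n5}: {n0,n3,n4} ∩ {n0,n1,n2,n5} = {n0}; idom=n0
  n7: preds {n3,n5}: {n0,n3} ∩ {n0,n1,n2,n5} = {n0}; idom=n0
  n8: preds {n3,n5}: {n0,n3} ∩ {n0,n1,n2,n5} = {n0}; idom=n0

Frontier:
  n3←n0: walk · to n0
  n3←n1: walk n1 to n0
  n6←n4: walk n4→n3 to n0
  n6←n5: walk n5→n2→n1 to n0
  n7←n3: walk n3 to n0
  n7←n5: walk n5→n2→n1 to n0
  n8←n3: walk n3 to n0
  n8←n5: walk n5→n2→n1 to n0
  n0: DF=∅
  n1: DF={n3,n6,n7,n8}
  n2: DF={n6,n7,n8}
  n3: DF={n6,n7,n8}
  n4: DF={n6}
  n5: DF={n6,n7,n8}
  n6: DF=∅
  n7: DF=∅
  n8: DF=∅

φ for m: defs {n0,n1,n5,n7}
  DF⁺ = {n3,n6,n7,n8}

Answer: ["n3", "n6", "n7", "n8"]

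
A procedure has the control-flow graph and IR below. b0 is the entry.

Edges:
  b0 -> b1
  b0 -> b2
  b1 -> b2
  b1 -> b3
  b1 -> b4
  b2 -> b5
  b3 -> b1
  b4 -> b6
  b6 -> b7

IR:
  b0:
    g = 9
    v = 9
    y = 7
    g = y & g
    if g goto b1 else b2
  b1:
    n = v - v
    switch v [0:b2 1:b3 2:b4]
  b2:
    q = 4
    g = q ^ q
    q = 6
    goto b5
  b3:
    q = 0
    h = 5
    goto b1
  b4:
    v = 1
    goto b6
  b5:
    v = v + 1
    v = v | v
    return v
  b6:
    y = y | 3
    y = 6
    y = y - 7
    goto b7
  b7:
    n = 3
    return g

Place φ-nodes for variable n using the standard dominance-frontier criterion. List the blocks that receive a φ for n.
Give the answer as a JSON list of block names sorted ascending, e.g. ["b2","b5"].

Answer: ["b1", "b2"]

Derivation:
idom tree: b1←b0 b2←b0 b3←b1 b4←b1 b5←b2 b6←b4 b7←b6
Dom∩ at merges:
  b1: preds {b0,b3}: {b0} ∩ {b0,b1,b3} = {b0}; idom=b0
  b2: preds {b0,b1}: {b0} ∩ {b0,b1} = {b0}; idom=b0

DF derivation:
  b1←b0: walk · to b0
  b1←b3: walk b3→b1 to b0
  b2←b0: walk · to b0
  b2←b1: walk b1 to b0
  b0 → ∅
  b1 → {b1,b2}
  b2 → ∅
  b3 → {b1}
  b4 → ∅
  b5 → ∅
  b6 → ∅
  b7 → ∅

φ for n: defs {b1,b7}
  DF⁺ = {b1,b2}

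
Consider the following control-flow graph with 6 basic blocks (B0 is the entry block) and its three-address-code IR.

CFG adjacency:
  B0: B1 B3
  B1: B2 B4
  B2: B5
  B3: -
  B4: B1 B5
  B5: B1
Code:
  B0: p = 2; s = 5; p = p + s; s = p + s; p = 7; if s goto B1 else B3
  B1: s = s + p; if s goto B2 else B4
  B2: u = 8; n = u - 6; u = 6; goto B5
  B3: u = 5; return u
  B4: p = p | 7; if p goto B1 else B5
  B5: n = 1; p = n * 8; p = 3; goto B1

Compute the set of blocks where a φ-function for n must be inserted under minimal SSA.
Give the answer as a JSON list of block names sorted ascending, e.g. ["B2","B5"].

Answer: ["B1", "B5"]

Working:
idom tree: B1←B0 B2←B1 B3←B0 B4←B1 B5←B1
Dom∩ at merges:
  B1: preds {B0,B4,B5}: {B0} ∩ {B0,B1,B4} ∩ {B0,B1,B5} = {B0}; idom=B0
  B5: preds {B2,B4}: {B0,B1,B2} ∩ {B0,B1,B4} = {B0,B1}; idom=B1

DF derivation:
  join B1 pred B0: · stop@B0
  join B1 pred B4: B4→B1 stop@B0
  join B1 pred B5: B5→B1 stop@B0
  join B5 pred B2: B2 stop@B1
  join B5 pred B4: B4 stop@B1
  B0 → ∅
  B1 → {B1}
  B2 → {B5}
  B3 → ∅
  B4 → {B1,B5}
  B5 → {B1}

φ for n: defs {B2,B5}
  DF⁺ = {B1,B5}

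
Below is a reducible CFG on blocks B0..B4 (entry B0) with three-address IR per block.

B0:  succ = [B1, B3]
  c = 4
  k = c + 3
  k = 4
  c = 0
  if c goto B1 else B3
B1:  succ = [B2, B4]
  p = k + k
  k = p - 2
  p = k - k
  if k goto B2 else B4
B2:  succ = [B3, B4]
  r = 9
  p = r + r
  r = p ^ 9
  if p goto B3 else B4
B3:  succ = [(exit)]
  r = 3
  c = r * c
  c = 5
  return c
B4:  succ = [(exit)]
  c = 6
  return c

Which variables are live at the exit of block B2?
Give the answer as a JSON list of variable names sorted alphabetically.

Per-block:
  B0: {c,k} / ∅
  B1: {k,p} / {k}
  B2: {p,r} / ∅
  B3: {c,r} / {c}
  B4: {c} / ∅

Backward fixpoint:
  live B0: ∅→{c,k}
  live B1: {c,k}→{c}
  live B2: {c}→{c}
  live B3: {c}→∅
  live B4: ∅→∅

live-out(B2) = ["c"]

Answer: ["c"]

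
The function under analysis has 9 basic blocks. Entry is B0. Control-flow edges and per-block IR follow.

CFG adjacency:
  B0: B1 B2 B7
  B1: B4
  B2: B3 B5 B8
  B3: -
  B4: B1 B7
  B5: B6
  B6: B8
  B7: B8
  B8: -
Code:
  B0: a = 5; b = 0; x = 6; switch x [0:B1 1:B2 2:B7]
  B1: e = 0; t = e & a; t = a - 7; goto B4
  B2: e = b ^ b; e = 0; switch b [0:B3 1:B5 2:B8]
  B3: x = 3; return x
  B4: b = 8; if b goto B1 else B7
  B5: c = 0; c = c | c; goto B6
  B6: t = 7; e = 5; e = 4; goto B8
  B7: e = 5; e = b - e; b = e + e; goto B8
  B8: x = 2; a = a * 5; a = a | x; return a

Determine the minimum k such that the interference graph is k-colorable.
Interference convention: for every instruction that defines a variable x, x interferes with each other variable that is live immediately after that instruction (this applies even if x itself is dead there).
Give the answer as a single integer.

Block summaries:
  B0: {a,b,x} / ∅
  B1: {e,t} / {a}
  B2: {e} / {b}
  B3: {x} / ∅
  B4: {b} / ∅
  B5: {c} / ∅
  B6: {e,t} / ∅
  B7: {b,e} / {b}
  B8: {a,x} / {a}

Liveness:
  B0: in=∅ out={a,b}
  B1: in={a} out={a}
  B2: in={a,b} out={a}
  B3: in=∅ out=∅
  B4: in={a} out={a,b}
  B5: in={a} out={a}
  B6: in={a} out={a}
  B7: in={a,b} out={a}
  B8: in={a} out=∅

Interfere edges:
  a: {b,c,e,t,x}
  b: {a,e,x}
  c: {a}
  e: {a,b}
  t: {a}
  x: {a,b}

Registers:
  lower bound: {a,b,e} mutually conflict ⇒ χ ≥ 3
  assign a→c0 b→c1 c→c1 e→c2 t→c1 x→c2 — no edge inside a register ⇒ χ ≤ 3
  χ = 3

Answer: 3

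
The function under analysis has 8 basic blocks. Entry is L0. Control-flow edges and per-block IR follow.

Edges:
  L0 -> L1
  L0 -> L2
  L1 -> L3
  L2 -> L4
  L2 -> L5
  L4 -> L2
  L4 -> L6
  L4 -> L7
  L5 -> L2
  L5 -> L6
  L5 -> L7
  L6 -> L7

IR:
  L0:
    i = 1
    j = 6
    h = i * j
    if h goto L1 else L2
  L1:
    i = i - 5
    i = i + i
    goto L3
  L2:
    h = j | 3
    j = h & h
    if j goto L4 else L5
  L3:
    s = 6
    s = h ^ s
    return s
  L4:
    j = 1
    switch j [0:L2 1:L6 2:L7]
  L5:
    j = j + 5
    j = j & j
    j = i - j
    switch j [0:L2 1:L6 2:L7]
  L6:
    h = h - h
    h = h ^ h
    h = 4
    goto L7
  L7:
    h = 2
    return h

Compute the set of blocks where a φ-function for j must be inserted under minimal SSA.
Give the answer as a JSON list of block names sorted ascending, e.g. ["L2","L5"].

idom tree: L1←L0 L2←L0 L3←L1 L4←L2 L5←L2 L6←L2 L7←L2
Dom∩ at merges:
  L2: preds {L0,L4,L5}: {L0} ∩ {L0,L2,L4} ∩ {L0,L2,L5} = {L0}; idom=L0
  L6: preds {L4,L5}: {L0,L2,L4} ∩ {L0,L2,L5} = {L0,L2}; idom=L2
  L7: preds {L4,L5,L6}: {L0,L2,L4} ∩ {L0,L2,L5} ∩ {L0,L2,L6} = {L0,L2}; idom=L2

DF walk-up:
  join L2 pred L0: · stop@L0
  join L2 pred L4: L4→L2 stop@L0
  join L2 pred L5: L5→L2 stop@L0
  join L6 pred L4: L4 stop@L2
  join L6 pred L5: L5 stop@L2
  join L7 pred L4: L4 stop@L2
  join L7 pred L5: L5 stop@L2
  join L7 pred L6: L6 stop@L2
  L0 → ∅
  L1 → ∅
  L2 → {L2}
  L3 → ∅
  L4 → {L2,L6,L7}
  L5 → {L2,L6,L7}
  L6 → {L7}
  L7 → ∅

φ for j: defs {L0,L2,L4,L5}
  DF⁺ = {L2,L6,L7}

Answer: ["L2", "L6", "L7"]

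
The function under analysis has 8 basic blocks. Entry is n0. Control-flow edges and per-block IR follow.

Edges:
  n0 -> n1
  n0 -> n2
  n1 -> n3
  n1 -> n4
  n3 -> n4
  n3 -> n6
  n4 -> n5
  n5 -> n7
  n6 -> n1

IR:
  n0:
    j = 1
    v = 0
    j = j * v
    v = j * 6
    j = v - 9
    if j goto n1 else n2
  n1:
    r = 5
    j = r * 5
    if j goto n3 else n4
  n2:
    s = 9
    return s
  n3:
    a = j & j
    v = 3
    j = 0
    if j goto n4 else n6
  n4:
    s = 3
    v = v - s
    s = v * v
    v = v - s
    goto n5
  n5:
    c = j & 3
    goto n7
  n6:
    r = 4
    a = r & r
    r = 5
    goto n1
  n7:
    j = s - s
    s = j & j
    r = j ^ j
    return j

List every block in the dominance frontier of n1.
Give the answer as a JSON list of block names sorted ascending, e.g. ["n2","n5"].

idom tree: n1←n0 n2←n0 n3←n1 n4←n1 n5←n4 n6←n3 n7←n5
Dom∩ at merges:
  n1: preds {n0,n6}: {n0} ∩ {n0,n1,n3,n6} = {n0}; idom=n0
  n4: preds {n1,n3}: {n0,n1} ∩ {n0,n1,n3} = {n0,n1}; idom=n1

Frontier:
  n1←n0: walk · to n0
  n1←n6: walk n6→n3→n1 to n0
  n4←n1: walk · to n1
  n4←n3: walk n3 to n1
  DF(n0)=∅
  DF(n1)={n1}
  DF(n2)=∅
  DF(n3)={n1,n4}
  DF(n4)=∅
  DF(n5)=∅
  DF(n6)={n1}
  DF(n7)=∅

DF(n1) = ["n1"]

Answer: ["n1"]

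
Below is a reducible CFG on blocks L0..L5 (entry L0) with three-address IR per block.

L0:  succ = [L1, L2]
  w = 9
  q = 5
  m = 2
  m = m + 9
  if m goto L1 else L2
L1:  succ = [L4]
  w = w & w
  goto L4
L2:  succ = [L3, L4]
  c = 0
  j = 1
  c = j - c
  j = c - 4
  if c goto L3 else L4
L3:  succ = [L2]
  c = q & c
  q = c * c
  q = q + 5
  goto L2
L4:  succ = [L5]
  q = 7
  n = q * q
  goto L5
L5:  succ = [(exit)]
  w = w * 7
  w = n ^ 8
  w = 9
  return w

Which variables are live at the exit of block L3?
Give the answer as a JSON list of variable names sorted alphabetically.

def/use:
  L0: def={m,q,w} ue=∅
  L1: def={w} ue={w}
  L2: def={c,j} ue=∅
  L3: def={c,q} ue={c,q}
  L4: def={n,q} ue=∅
  L5: def={w} ue={n,w}

Backward fixpoint:
  L0 li=∅ lo={q,w}
  L1 li={w} lo={w}
  L2 li={q,w} lo={c,q,w}
  L3 li={c,q,w} lo={q,w}
  L4 li={w} lo={n,w}
  L5 li={n,w} lo=∅

live-out(L3) = ["q", "w"]

Answer: ["q", "w"]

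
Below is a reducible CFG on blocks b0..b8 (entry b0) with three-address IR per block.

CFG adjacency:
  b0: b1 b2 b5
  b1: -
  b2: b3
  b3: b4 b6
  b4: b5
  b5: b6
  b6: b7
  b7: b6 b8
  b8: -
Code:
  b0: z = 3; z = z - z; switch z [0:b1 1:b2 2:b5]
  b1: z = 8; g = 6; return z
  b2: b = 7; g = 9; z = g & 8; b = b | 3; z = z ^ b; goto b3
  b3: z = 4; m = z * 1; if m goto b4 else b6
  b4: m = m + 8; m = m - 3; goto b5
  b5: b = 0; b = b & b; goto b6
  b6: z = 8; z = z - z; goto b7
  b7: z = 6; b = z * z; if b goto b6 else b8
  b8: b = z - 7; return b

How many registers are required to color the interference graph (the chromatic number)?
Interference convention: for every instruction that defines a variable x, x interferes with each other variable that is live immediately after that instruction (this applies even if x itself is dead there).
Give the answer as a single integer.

Block summaries:
  b0: def={z} ue=∅
  b1: def={g,z} ue=∅
  b2: def={b,g,z} ue=∅
  b3: def={m,z} ue=∅
  b4: def={m} ue={m}
  b5: def={b} ue=∅
  b6: def={z} ue=∅
  b7: def={b,z} ue=∅
  b8: def={b} ue={z}

Liveness:
  b0 li=∅ lo=∅
  b1 li=∅ lo=∅
  b2 li=∅ lo=∅
  b3 li=∅ lo={m}
  b4 li={m} lo=∅
  b5 li=∅ lo=∅
  b6 li=∅ lo=∅
  b7 li=∅ lo={z}
  b8 li={z} lo=∅

Conflict graph:
  b: {g,z}
  g: {b,z}
  m: ∅
  z: {b,g}

Chromatic number:
  clique {b,g,z} ⇒ need ≥ 3
  3-colouring: R0={b,m}  R1={g}  R2={z}
  χ = 3

Answer: 3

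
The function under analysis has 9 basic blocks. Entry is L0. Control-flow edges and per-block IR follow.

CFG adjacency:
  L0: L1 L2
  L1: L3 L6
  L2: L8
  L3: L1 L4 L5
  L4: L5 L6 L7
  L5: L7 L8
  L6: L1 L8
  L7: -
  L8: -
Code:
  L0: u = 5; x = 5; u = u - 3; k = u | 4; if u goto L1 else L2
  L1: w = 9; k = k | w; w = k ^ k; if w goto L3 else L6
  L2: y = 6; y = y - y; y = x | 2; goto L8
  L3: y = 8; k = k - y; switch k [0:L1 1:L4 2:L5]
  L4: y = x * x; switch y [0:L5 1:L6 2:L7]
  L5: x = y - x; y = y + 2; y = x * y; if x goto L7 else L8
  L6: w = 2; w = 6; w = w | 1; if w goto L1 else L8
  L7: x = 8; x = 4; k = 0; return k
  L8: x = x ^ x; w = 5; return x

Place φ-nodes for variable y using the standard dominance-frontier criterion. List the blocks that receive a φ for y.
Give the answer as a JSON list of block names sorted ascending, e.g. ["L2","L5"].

Answer: ["L1", "L5", "L6", "L7", "L8"]

Derivation:
idom tree: L1←L0 L2←L0 L3←L1 L4←L3 L5←L3 L6←L1 L7←L3 L8←L0
Dom at joins:
  L1: preds {L0,L3,L6}: {L0} ∩ {L0,L1,L3} ∩ {L0,L1,L6} = {L0}; idom=L0
  L5: preds {L3,L4}: {L0,L1,L3} ∩ {L0,L1,L3,L4} = {L0,L1,L3}; idom=L3
  L6: preds {L1,L4}: {L0,L1} ∩ {L0,L1,L3,L4} = {L0,L1}; idom=L1
  L7: preds {L4,L5}: {L0,L1,L3,L4} ∩ {L0,L1,L3,L5} = {L0,L1,L3}; idom=L3
  L8: preds {L2,L5,L6}: {L0,L2} ∩ {L0,L1,L3,L5} ∩ {L0,L1,L6} = {L0}; idom=L0

DF derivation:
  L1←L0: walk · to L0
  L1←L3: walk L3→L1 to L0
  L1←L6: walk L6→L1 to L0
  L5←L3: walk · to L3
  L5←L4: walk L4 to L3
  L6←L1: walk · to L1
  L6←L4: walk L4→L3 to L1
  L7←L4: walk L4 to L3
  L7←L5: walk L5 to L3
  L8←L2: walk L2 to L0
  L8←L5: walk L5→L3→L1 to L0
  L8←L6: walk L6→L1 to L0
  L0 → ∅
  L1 → {L1,L8}
  L2 → {L8}
  L3 → {L1,L6,L8}
  L4 → {L5,L6,L7}
  L5 → {L7,L8}
  L6 → {L1,L8}
  L7 → ∅
  L8 → ∅

φ for y: defs {L2,L3,L4,L5}
  DF⁺ = {L1,L5,L6,L7,L8}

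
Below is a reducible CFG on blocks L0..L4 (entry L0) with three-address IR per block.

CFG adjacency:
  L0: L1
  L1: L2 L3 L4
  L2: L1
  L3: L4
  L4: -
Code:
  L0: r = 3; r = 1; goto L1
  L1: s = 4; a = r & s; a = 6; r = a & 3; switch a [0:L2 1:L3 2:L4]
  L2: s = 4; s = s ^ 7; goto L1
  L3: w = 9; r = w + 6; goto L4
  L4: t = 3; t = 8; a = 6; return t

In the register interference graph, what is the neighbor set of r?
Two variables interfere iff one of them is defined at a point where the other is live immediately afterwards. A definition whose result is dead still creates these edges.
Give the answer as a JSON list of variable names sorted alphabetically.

Per-block:
  L0 def {r} use ∅
  L1 def {a,r,s} use {r}
  L2 def {s} use ∅
  L3 def {r,w} use ∅
  L4 def {a,t} use ∅

Backward fixpoint:
  L0 li=∅ lo={r}
  L1 li={r} lo={r}
  L2 li={r} lo={r}
  L3 li=∅ lo=∅
  L4 li=∅ lo=∅

Interfere edges:
  a: {r,t}
  r: {a,s}
  s: {r}
  t: {a}
  w: ∅

N(r) = ["a", "s"]

Answer: ["a", "s"]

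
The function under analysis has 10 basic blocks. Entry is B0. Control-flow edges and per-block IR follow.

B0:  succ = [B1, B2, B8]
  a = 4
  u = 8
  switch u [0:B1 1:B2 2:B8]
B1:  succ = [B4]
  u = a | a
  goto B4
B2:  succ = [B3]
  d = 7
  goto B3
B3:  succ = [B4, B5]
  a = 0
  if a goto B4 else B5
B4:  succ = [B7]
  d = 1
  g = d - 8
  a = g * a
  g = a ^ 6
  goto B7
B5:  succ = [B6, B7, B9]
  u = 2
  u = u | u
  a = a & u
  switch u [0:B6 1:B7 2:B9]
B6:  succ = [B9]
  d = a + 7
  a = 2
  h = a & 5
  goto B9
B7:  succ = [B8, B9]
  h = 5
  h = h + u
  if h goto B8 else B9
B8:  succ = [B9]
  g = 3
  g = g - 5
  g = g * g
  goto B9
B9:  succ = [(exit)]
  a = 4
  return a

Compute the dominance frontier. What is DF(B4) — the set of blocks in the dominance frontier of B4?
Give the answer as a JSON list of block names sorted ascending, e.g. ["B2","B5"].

Answer: ["B7"]

Analysis:
idom tree: B1←B0 B2←B0 B3←B2 B4←B0 B5←B3 B6←B5 B7←B0 B8←B0 B9←B0
Dom at joins:
  B4: preds {B1,B3}: {B0,B1} ∩ {B0,B2,B3} = {B0}; idom=B0
  B7: preds {B4,B5}: {B0,B4} ∩ {B0,B2,B3,B5} = {B0}; idom=B0
  B8: preds {B0,B7}: {B0} ∩ {B0,B7} = {B0}; idom=B0
  B9: preds {B5,B6,B7,B8}: {B0,B2,B3,B5} ∩ {B0,B2,B3,B5,B6} ∩ {B0,B7} ∩ {B0,B8} = {B0}; idom=B0

DF walk-up:
  join B4 pred B1: B1 stop@B0
  join B4 pred B3: B3→B2 stop@B0
  join B7 pred B4: B4 stop@B0
  join B7 pred B5: B5→B3→B2 stop@B0
  join B8 pred B0: · stop@B0
  join B8 pred B7: B7 stop@B0
  join B9 pred B5: B5→B3→B2 stop@B0
  join B9 pred B6: B6→B5→B3→B2 stop@B0
  join B9 pred B7: B7 stop@B0
  join B9 pred B8: B8 stop@B0
  B0 → ∅
  B1 → {B4}
  B2 → {B4,B7,B9}
  B3 → {B4,B7,B9}
  B4 → {B7}
  B5 → {B7,B9}
  B6 → {B9}
  B7 → {B8,B9}
  B8 → {B9}
  B9 → ∅

DF(B4) = ["B7"]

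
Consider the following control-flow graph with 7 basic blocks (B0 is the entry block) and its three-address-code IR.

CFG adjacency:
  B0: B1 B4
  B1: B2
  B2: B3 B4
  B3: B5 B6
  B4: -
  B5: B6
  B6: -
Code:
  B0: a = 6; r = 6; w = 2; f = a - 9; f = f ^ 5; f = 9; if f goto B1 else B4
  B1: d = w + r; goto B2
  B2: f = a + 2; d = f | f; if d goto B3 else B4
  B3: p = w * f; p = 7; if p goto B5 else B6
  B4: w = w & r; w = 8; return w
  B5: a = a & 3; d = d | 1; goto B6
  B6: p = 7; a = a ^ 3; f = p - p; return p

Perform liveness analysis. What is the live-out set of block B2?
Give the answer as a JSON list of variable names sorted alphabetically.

Per-block:
  B0: {a,f,r,w} / ∅
  B1: {d} / {r,w}
  B2: {d,f} / {a}
  B3: {p} / {f,w}
  B4: {w} / {r,w}
  B5: {a,d} / {a,d}
  B6: {a,f,p} / {a}

Backward fixpoint:
  B0 li=∅ lo={a,r,w}
  B1 li={a,r,w} lo={a,r,w}
  B2 li={a,r,w} lo={a,d,f,r,w}
  B3 li={a,d,f,w} lo={a,d}
  B4 li={r,w} lo=∅
  B5 li={a,d} lo={a}
  B6 li={a} lo=∅

live-out(B2) = ["a", "d", "f", "r", "w"]

Answer: ["a", "d", "f", "r", "w"]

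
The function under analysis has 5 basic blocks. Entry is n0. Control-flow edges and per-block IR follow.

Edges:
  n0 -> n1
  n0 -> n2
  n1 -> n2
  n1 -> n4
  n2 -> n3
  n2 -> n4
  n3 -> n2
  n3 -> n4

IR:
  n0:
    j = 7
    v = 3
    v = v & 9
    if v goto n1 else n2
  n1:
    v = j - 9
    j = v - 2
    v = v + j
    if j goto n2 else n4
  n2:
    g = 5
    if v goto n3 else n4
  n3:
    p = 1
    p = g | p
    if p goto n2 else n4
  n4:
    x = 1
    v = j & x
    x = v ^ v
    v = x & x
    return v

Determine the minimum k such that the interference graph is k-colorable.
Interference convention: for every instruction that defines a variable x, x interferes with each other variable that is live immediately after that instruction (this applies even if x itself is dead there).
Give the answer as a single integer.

Block summaries:
  n0: {j,v} / ∅
  n1: {j,v} / {j}
  n2: {g} / {v}
  n3: {p} / {g}
  n4: {v,x} / {j}

Liveness:
  n0 li=∅ lo={j,v}
  n1 li={j} lo={j,v}
  n2 li={j,v} lo={g,j,v}
  n3 li={g,j,v} lo={j,v}
  n4 li={j} lo=∅

Interfere edges:
  g — {j,p,v}
  j — {g,p,v,x}
  p — {g,j,v}
  v — {g,j,p}
  x — {j}

Colouring:
  {g,j,p,v} pairwise interfere (4-clique) ⇒ χ ≥ 4
  assign g→r1 j→r0 p→r2 v→r3 x→r1 — no edge inside a register ⇒ χ ≤ 4
  χ = 4

Answer: 4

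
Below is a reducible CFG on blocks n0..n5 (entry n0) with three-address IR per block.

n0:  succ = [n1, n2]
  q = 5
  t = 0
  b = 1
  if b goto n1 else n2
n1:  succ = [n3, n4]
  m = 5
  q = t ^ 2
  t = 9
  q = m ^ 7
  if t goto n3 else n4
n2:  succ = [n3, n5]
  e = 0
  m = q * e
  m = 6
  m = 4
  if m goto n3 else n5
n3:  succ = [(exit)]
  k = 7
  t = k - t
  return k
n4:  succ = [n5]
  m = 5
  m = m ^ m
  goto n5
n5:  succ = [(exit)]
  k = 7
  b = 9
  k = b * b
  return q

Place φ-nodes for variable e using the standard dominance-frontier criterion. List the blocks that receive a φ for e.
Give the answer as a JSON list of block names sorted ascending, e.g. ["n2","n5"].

idom tree: n1←n0 n2←n0 n3←n0 n4←n1 n5←n0
Dom at joins:
  n3: preds {n1,n2}: {n0,n1} ∩ {n0,n2} = {n0}; idom=n0
  n5: preds {n2,n4}: {n0,n2} ∩ {n0,n1,n4} = {n0}; idom=n0

Frontier:
  join n3 pred n1: n1 stop@n0
  join n3 pred n2: n2 stop@n0
  join n5 pred n2: n2 stop@n0
  join n5 pred n4: n4→n1 stop@n0
  DF(n0)=∅
  DF(n1)={n3,n5}
  DF(n2)={n3,n5}
  DF(n3)=∅
  DF(n4)={n5}
  DF(n5)=∅

φ for e: defs {n2}
  DF⁺ = {n3,n5}

Answer: ["n3", "n5"]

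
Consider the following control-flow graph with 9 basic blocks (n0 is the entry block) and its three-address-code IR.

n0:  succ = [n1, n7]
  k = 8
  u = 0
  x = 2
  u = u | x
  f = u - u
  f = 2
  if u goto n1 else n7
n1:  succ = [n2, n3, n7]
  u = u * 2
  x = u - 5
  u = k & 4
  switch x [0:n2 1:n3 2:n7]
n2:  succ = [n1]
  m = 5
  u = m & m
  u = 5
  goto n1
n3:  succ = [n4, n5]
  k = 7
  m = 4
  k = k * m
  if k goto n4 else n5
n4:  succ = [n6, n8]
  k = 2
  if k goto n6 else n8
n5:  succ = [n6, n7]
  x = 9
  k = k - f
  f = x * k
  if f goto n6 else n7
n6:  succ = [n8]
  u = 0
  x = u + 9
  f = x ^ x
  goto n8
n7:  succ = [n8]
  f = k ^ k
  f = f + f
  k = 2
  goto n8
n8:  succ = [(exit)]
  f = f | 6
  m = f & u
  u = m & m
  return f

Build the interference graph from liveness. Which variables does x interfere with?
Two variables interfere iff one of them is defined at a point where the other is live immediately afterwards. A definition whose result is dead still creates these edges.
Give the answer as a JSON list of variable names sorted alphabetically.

Answer: ["f", "k", "u"]

Derivation:
def/use:
  n0: def={f,k,u,x} ue=∅
  n1: def={u,x} ue={k,u}
  n2: def={m,u} ue=∅
  n3: def={k,m} ue=∅
  n4: def={k} ue=∅
  n5: def={f,k,x} ue={f,k}
  n6: def={f,u,x} ue=∅
  n7: def={f,k} ue={k}
  n8: def={f,m,u} ue={f,u}

Live sets:
  live n0: ∅→{f,k,u}
  live n1: {f,k,u}→{f,k,u}
  live n2: {f,k}→{f,k,u}
  live n3: {f,u}→{f,k,u}
  live n4: {f,u}→{f,u}
  live n5: {f,k,u}→{k,u}
  live n6: ∅→{f,u}
  live n7: {k,u}→{f,u}
  live n8: {f,u}→∅

Conflict graph:
  f: {k,m,u,x}
  k: {f,m,u,x}
  m: {f,k,u}
  u: {f,k,m,x}
  x: {f,k,u}

N(x) = ["f", "k", "u"]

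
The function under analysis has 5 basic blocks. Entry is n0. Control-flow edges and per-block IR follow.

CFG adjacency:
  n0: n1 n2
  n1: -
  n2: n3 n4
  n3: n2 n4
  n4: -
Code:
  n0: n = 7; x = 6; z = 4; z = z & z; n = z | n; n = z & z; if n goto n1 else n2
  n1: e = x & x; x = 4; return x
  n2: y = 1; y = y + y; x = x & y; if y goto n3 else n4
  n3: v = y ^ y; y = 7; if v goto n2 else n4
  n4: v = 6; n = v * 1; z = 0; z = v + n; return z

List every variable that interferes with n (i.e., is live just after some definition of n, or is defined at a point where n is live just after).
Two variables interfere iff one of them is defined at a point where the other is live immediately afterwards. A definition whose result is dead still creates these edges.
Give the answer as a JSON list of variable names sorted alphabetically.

Answer: ["v", "x", "z"]

Working:
def/use:
  n0: def={n,x,z} ue=∅
  n1: def={e,x} ue={x}
  n2: def={x,y} ue={x}
  n3: def={v,y} ue={y}
  n4: def={n,v,z} ue=∅

Liveness:
  n0: in=∅ out={x}
  n1: in={x} out=∅
  n2: in={x} out={x,y}
  n3: in={x,y} out={x}
  n4: in=∅ out=∅

Interfere edges:
  e — ∅
  n — {v,x,z}
  v — {n,x,y,z}
  x — {n,v,y,z}
  y — {v,x}
  z — {n,v,x}

N(n) = ["v", "x", "z"]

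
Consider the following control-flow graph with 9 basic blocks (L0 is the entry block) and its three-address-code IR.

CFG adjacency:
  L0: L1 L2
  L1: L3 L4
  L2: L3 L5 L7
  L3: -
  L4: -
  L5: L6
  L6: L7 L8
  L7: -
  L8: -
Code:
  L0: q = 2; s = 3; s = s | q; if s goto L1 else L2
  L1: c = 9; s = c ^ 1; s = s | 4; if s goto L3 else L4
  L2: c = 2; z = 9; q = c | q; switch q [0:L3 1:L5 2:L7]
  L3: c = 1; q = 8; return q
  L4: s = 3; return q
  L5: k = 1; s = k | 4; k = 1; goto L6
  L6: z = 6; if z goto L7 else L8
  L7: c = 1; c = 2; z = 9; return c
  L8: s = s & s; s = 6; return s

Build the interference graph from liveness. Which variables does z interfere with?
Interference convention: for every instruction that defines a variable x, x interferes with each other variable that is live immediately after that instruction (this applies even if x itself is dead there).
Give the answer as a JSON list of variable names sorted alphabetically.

def/use:
  L0: {q,s} / ∅
  L1: {c,s} / ∅
  L2: {c,q,z} / {q}
  L3: {c,q} / ∅
  L4: {s} / {q}
  L5: {k,s} / ∅
  L6: {z} / ∅
  L7: {c,z} / ∅
  L8: {s} / {s}

Backward fixpoint:
  live L0: ∅→{q}
  live L1: {q}→{q}
  live L2: {q}→∅
  live L3: ∅→∅
  live L4: {q}→∅
  live L5: ∅→{s}
  live L6: {s}→{s}
  live L7: ∅→∅
  live L8: {s}→∅

Interference:
  c↔{q,z}
  k↔{s}
  q↔{c,s,z}
  s↔{k,q,z}
  z↔{c,q,s}

N(z) = ["c", "q", "s"]

Answer: ["c", "q", "s"]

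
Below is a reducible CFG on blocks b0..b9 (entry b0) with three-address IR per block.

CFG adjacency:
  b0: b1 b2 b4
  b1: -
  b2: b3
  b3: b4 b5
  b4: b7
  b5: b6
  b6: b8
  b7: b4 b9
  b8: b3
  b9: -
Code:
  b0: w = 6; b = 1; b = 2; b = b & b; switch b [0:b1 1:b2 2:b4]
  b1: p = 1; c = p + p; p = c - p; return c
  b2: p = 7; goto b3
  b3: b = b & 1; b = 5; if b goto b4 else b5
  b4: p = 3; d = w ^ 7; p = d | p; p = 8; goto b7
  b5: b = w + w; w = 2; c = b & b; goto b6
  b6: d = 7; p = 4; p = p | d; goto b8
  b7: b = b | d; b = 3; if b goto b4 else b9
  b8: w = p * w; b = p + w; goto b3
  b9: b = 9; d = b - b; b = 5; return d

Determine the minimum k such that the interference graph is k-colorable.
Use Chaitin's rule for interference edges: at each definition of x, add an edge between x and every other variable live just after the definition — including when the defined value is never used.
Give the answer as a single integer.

Per-block:
  b0: def={b,w} ue=∅
  b1: def={c,p} ue=∅
  b2: def={p} ue=∅
  b3: def={b} ue={b}
  b4: def={d,p} ue={w}
  b5: def={b,c,w} ue={w}
  b6: def={d,p} ue=∅
  b7: def={b} ue={b,d}
  b8: def={b,w} ue={p,w}
  b9: def={b,d} ue=∅

Live sets:
  b0: in=∅ out={b,w}
  b1: in=∅ out=∅
  b2: in={b,w} out={b,w}
  b3: in={b,w} out={b,w}
  b4: in={b,w} out={b,d,w}
  b5: in={w} out={w}
  b6: in={w} out={p,w}
  b7: in={b,d,w} out={b,w}
  b8: in={p,w} out={b,w}
  b9: in=∅ out=∅

Interfere edges:
  b — {d,p,w}
  c — {p,w}
  d — {b,p,w}
  p — {b,c,d,w}
  w — {b,c,d,p}

Chromatic number:
  clique {b,d,p,w} ⇒ need ≥ 4
  4-colouring: r0={p}  r1={w}  r2={b,c}  r3={d}
  χ = 4

Answer: 4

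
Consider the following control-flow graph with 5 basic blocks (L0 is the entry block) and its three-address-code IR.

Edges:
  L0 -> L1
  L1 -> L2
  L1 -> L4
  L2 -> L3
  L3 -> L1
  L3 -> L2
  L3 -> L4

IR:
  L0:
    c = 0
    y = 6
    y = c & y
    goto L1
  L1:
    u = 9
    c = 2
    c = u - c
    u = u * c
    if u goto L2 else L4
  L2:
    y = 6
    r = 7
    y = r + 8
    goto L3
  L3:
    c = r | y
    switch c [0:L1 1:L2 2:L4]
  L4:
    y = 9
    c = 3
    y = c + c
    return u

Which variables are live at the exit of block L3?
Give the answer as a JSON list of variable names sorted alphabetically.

Answer: ["u"]

Analysis:
def/use:
  L0 def {c,y} use ∅
  L1 def {c,u} use ∅
  L2 def {r,y} use ∅
  L3 def {c} use {r,y}
  L4 def {c,y} use {u}

Liveness:
  L0 li=∅ lo=∅
  L1 li=∅ lo={u}
  L2 li={u} lo={r,u,y}
  L3 li={r,u,y} lo={u}
  L4 li={u} lo=∅

live-out(L3) = ["u"]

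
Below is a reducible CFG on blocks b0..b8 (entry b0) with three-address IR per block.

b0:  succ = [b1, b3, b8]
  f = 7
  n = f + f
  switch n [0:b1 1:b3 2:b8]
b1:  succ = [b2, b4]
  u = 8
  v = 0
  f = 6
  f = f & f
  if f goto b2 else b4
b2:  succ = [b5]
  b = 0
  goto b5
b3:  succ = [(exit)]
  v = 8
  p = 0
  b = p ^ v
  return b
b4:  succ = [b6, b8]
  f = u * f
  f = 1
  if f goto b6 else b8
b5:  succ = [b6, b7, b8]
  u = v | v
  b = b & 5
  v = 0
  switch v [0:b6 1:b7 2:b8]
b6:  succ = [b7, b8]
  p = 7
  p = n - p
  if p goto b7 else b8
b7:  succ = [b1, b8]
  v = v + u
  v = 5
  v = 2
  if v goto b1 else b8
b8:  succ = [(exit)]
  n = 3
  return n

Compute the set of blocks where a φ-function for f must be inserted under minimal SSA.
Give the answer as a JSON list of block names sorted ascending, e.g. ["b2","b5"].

idom tree: b1←b0 b2←b1 b3←b0 b4←b1 b5←b2 b6←b1 b7←b1 b8←b0
Join-block Dom:
  b1: preds {b0,b7}: {b0} ∩ {b0,b1,b7} = {b0}; idom=b0
  b6: preds {b4,b5}: {b0,b1,b4} ∩ {b0,b1,b2,b5} = {b0,b1}; idom=b1
  b7: preds {b5,b6}: {b0,b1,b2,b5} ∩ {b0,b1,b6} = {b0,b1}; idom=b1
  b8: preds {b0,b4,b5,b6,b7}: {b0} ∩ {b0,b1,b4} ∩ {b0,b1,b2,b5} ∩ {b0,b1,b6} ∩ {b0,b1,b7} = {b0}; idom=b0

Frontier:
  join b1 pred b0: · stop@b0
  join b1 pred b7: b7→b1 stop@b0
  join b6 pred b4: b4 stop@b1
  join b6 pred b5: b5→b2 stop@b1
  join b7 pred b5: b5→b2 stop@b1
  join b7 pred b6: b6 stop@b1
  join b8 pred b0: · stop@b0
  join b8 pred b4: b4→b1 stop@b0
  join b8 pred b5: b5→b2→b1 stop@b0
  join b8 pred b6: b6→b1 stop@b0
  join b8 pred b7: b7→b1 stop@b0
  DF(b0)=∅
  DF(b1)={b1,b8}
  DF(b2)={b6,b7,b8}
  DF(b3)=∅
  DF(b4)={b6,b8}
  DF(b5)={b6,b7,b8}
  DF(b6)={b7,b8}
  DF(b7)={b1,b8}
  DF(b8)=∅

φ for f: defs {b0,b1,b4}
  DF⁺ = {b1,b6,b7,b8}

Answer: ["b1", "b6", "b7", "b8"]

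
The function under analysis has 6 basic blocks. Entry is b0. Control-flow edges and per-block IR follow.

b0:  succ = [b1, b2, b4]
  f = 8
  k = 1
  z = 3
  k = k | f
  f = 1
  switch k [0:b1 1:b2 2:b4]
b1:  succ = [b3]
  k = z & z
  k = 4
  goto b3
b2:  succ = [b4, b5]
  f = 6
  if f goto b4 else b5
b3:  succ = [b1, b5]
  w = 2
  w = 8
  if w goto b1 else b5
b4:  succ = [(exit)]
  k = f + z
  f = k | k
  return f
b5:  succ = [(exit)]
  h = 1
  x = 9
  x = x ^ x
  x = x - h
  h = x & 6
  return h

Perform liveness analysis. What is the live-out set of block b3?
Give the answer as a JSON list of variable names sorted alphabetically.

def/use:
  b0 def {f,k,z} use ∅
  b1 def {k} use {z}
  b2 def {f} use ∅
  b3 def {w} use ∅
  b4 def {f,k} use {f,z}
  b5 def {h,x} use ∅

Live sets:
  live b0: ∅→{f,z}
  live b1: {z}→{z}
  live b2: {z}→{f,z}
  live b3: {z}→{z}
  live b4: {f,z}→∅
  live b5: ∅→∅

live-out(b3) = ["z"]

Answer: ["z"]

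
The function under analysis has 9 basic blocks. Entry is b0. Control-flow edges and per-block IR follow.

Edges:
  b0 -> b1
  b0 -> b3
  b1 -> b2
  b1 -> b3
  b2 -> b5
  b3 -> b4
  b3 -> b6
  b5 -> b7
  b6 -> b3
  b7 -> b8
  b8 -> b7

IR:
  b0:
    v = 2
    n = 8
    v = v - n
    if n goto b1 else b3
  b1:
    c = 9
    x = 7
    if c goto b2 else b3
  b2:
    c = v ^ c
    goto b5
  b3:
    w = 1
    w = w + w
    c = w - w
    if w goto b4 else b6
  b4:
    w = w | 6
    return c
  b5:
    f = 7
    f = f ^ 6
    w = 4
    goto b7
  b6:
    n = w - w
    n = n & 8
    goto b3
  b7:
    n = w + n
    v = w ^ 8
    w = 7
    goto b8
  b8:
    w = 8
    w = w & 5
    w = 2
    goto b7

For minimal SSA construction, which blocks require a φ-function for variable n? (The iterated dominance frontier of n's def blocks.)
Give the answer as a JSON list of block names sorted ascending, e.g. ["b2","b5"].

idom tree: b1←b0 b2←b1 b3←b0 b4←b3 b5←b2 b6←b3 b7←b5 b8←b7
Join-block Dom:
  b3: preds {b0,b1,b6}: {b0} ∩ {b0,b1} ∩ {b0,b3,b6} = {b0}; idom=b0
  b7: preds {b5,b8}: {b0,b1,b2,b5} ∩ {b0,b1,b2,b5,b7,b8} = {b0,b1,b2,b5}; idom=b5

DF derivation:
  join b3 pred b0: · stop@b0
  join b3 pred b1: b1 stop@b0
  join b3 pred b6: b6→b3 stop@b0
  join b7 pred b5: · stop@b5
  join b7 pred b8: b8→b7 stop@b5
  DF(b0)=∅
  DF(b1)={b3}
  DF(b2)=∅
  DF(b3)={b3}
  DF(b4)=∅
  DF(b5)=∅
  DF(b6)={b3}
  DF(b7)={b7}
  DF(b8)={b7}

φ for n: defs {b0,b6,b7}
  DF⁺ = {b3,b7}

Answer: ["b3", "b7"]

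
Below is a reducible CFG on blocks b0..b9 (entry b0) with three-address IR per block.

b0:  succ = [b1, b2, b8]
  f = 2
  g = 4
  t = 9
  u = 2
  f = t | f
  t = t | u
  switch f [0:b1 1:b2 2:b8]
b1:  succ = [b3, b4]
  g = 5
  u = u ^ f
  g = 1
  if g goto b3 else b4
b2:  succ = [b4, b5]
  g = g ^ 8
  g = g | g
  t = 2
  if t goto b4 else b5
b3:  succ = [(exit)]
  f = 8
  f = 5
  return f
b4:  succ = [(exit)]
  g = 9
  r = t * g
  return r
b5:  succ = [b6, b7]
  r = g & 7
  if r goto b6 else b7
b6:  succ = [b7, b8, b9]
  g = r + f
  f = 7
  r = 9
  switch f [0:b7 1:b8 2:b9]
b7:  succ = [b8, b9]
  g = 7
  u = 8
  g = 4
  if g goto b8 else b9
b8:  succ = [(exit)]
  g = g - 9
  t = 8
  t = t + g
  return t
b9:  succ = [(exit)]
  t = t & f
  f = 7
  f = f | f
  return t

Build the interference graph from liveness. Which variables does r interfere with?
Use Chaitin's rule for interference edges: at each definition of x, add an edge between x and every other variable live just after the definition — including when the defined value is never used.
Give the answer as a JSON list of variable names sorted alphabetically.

Answer: ["f", "g", "t"]

Working:
def/use:
  b0 def {f,g,t,u} use ∅
  b1 def {g,u} use {f,u}
  b2 def {g,t} use {g}
  b3 def {f} use ∅
  b4 def {g,r} use {t}
  b5 def {r} use {g}
  b6 def {f,g,r} use {f,r}
  b7 def {g,u} use ∅
  b8 def {g,t} use {g}
  b9 def {f,t} use {f,t}

Liveness:
  b0: in=∅ out={f,g,t,u}
  b1: in={f,t,u} out={t}
  b2: in={f,g} out={f,g,t}
  b3: in=∅ out=∅
  b4: in={t} out=∅
  b5: in={f,g,t} out={f,r,t}
  b6: in={f,r,t} out={f,g,t}
  b7: in={f,t} out={f,g,t}
  b8: in={g} out=∅
  b9: in={f,t} out=∅

Interfere edges:
  f — {g,r,t,u}
  g — {f,r,t,u}
  r — {f,g,t}
  t — {f,g,r,u}
  u — {f,g,t}

N(r) = ["f", "g", "t"]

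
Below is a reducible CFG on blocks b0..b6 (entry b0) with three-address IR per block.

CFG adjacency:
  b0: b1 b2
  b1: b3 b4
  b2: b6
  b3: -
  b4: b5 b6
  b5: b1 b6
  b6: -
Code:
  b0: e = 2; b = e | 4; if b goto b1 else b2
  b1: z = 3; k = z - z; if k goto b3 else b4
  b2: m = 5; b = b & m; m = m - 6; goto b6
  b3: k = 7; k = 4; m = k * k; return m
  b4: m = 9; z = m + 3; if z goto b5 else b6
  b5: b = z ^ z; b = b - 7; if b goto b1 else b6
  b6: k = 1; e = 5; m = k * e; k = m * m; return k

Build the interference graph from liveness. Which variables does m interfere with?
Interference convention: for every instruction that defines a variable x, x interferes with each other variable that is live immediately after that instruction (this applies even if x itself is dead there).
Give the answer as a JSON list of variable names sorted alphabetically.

Answer: ["b"]

Working:
def/use:
  b0 def {b,e} use ∅
  b1 def {k,z} use ∅
  b2 def {b,m} use {b}
  b3 def {k,m} use ∅
  b4 def {m,z} use ∅
  b5 def {b} use {z}
  b6 def {e,k,m} use ∅

Live sets:
  b0: in=∅ out={b}
  b1: in=∅ out=∅
  b2: in={b} out=∅
  b3: in=∅ out=∅
  b4: in=∅ out={z}
  b5: in={z} out=∅
  b6: in=∅ out=∅

Interference:
  b↔{m}
  e↔{k}
  k↔{e}
  m↔{b}
  z↔∅

N(m) = ["b"]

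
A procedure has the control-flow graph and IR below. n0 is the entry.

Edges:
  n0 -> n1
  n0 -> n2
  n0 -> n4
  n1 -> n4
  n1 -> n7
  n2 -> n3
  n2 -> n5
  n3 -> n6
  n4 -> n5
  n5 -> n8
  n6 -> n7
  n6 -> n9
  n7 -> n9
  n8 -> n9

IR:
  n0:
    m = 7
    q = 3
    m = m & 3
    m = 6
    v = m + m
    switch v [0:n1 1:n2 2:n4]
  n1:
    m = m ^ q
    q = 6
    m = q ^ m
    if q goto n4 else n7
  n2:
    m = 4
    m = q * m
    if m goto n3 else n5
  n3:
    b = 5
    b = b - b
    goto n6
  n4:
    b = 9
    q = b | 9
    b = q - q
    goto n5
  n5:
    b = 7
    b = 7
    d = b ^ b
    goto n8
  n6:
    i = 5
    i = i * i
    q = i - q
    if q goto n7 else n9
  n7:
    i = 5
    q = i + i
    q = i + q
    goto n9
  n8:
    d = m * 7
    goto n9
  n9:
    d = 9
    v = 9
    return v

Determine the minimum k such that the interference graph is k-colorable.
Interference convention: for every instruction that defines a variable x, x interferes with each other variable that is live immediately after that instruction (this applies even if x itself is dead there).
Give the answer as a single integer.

Answer: 3

Analysis:
def/use:
  n0: {m,q,v} / ∅
  n1: {m,q} / {m,q}
  n2: {m} / {q}
  n3: {b} / ∅
  n4: {b,q} / ∅
  n5: {b,d} / ∅
  n6: {i,q} / {q}
  n7: {i,q} / ∅
  n8: {d} / {m}
  n9: {d,v} / ∅

Liveness:
  n0: in=∅ out={m,q}
  n1: in={m,q} out={m}
  n2: in={q} out={m,q}
  n3: in={q} out={q}
  n4: in={m} out={m}
  n5: in={m} out={m}
  n6: in={q} out=∅
  n7: in=∅ out=∅
  n8: in={m} out=∅
  n9: in=∅ out=∅

Interference:
  b↔{m,q}
  d↔{m}
  i↔{q}
  m↔{b,d,q,v}
  q↔{b,i,m,v}
  v↔{m,q}

Colouring:
  clique {b,m,q} ⇒ need ≥ 3
  3-colouring: R0={i,m}  R1={d,q}  R2={b,v}
  χ = 3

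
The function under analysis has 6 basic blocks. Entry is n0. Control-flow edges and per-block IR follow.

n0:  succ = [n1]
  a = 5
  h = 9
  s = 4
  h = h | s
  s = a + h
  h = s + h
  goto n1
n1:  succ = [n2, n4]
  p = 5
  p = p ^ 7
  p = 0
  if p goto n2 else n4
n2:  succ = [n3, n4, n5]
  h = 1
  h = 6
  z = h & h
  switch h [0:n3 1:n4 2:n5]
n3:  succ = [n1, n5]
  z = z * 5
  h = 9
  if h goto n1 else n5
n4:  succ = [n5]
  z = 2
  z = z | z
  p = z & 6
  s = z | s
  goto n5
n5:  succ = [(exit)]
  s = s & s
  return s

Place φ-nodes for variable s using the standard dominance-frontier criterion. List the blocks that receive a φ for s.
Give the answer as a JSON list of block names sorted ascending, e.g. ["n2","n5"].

idom tree: n1←n0 n2←n1 n3←n2 n4←n1 n5←n1
Join-block Dom:
  n1: preds {n0,n3}: {n0} ∩ {n0,n1,n2,n3} = {n0}; idom=n0
  n4: preds {n1,n2}: {n0,n1} ∩ {n0,n1,n2} = {n0,n1}; idom=n1
  n5: preds {n2,n3,n4}: {n0,n1,n2} ∩ {n0,n1,n2,n3} ∩ {n0,n1,n4} = {n0,n1}; idom=n1

DF walk-up:
  n1←n0: walk · to n0
  n1←n3: walk n3→n2→n1 to n0
  n4←n1: walk · to n1
  n4←n2: walk n2 to n1
  n5←n2: walk n2 to n1
  n5←n3: walk n3→n2 to n1
  n5←n4: walk n4 to n1
  n0 → ∅
  n1 → {n1}
  n2 → {n1,n4,n5}
  n3 → {n1,n5}
  n4 → {n5}
  n5 → ∅

φ for s: defs {n0,n4,n5}
  DF⁺ = {n5}

Answer: ["n5"]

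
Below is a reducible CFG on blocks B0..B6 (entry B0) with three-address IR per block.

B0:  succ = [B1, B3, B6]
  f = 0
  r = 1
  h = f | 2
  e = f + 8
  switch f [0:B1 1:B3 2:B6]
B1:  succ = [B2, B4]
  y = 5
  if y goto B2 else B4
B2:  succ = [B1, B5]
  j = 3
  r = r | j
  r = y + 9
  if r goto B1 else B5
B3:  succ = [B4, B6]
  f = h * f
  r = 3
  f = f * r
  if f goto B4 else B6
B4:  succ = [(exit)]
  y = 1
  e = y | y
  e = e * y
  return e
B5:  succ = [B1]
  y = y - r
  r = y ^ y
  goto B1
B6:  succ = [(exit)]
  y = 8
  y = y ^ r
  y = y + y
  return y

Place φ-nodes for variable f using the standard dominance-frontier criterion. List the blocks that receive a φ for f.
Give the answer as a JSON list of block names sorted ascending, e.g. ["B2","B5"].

Answer: ["B4", "B6"]

Analysis:
idom tree: B1←B0 B2←B1 B3←B0 B4←B0 B5←B2 B6←B0
Dom∩ at merges:
  B1: preds {B0,B2,B5}: {B0} ∩ {B0,B1,B2} ∩ {B0,B1,B2,B5} = {B0}; idom=B0
  B4: preds {B1,B3}: {B0,B1} ∩ {B0,B3} = {B0}; idom=B0
  B6: preds {B0,B3}: {B0} ∩ {B0,B3} = {B0}; idom=B0

DF walk-up:
  B1←B0: walk · to B0
  B1←B2: walk B2→B1 to B0
  B1←B5: walk B5→B2→B1 to B0
  B4←B1: walk B1 to B0
  B4←B3: walk B3 to B0
  B6←B0: walk · to B0
  B6←B3: walk B3 to B0
  DF(B0)=∅
  DF(B1)={B1,B4}
  DF(B2)={B1}
  DF(B3)={B4,B6}
  DF(B4)=∅
  DF(B5)={B1}
  DF(B6)=∅

φ for f: defs {B0,B3}
  DF⁺ = {B4,B6}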